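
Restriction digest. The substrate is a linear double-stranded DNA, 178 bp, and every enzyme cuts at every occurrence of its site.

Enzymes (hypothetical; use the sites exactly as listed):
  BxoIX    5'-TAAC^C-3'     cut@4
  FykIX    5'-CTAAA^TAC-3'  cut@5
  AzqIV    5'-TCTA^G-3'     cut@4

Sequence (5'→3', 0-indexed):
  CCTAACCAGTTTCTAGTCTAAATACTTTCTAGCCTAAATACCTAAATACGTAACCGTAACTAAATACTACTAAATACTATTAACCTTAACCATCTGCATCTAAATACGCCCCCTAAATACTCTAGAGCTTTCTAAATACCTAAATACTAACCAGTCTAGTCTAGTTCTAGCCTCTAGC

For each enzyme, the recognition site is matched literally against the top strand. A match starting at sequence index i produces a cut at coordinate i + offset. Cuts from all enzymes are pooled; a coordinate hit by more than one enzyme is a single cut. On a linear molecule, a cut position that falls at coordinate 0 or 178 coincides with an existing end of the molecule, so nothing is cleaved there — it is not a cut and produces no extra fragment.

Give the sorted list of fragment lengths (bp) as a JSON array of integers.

Scan for sites:
  BxoIX (TAACC, off=4): starts [2, 50, 80, 86, 147] → cuts [6, 54, 84, 90, 151]
  FykIX (CTAAATAC, off=5): starts [17, 33, 41, 59, 69, 99, 112, 131, 139] → cuts [22, 38, 46, 64, 74, 104, 117, 136, 144]
  AzqIV (TCTAG, off=4): starts [11, 27, 120, 154, 159, 165, 172] → cuts [15, 31, 124, 158, 163, 169, 176]

All cut coordinates (distinct, sorted): [6, 15, 22, 31, 38, 46, 54, 64, 74, 84, 90, 104, 117, 124, 136, 144, 151, 158, 163, 169, 176]

Fragment lengths:
  [0,6): 6 bp
  [6,15): 9 bp
  [15,22): 7 bp
  [22,31): 9 bp
  [31,38): 7 bp
  [38,46): 8 bp
  [46,54): 8 bp
  [54,64): 10 bp
  [64,74): 10 bp
  [74,84): 10 bp
  [84,90): 6 bp
  [90,104): 14 bp
  [104,117): 13 bp
  [117,124): 7 bp
  [124,136): 12 bp
  [136,144): 8 bp
  [144,151): 7 bp
  [151,158): 7 bp
  [158,163): 5 bp
  [163,169): 6 bp
  [169,176): 7 bp
  [176,178): 2 bp

[2,5,6,6,6,7,7,7,7,7,7,8,8,8,9,9,10,10,10,12,13,14]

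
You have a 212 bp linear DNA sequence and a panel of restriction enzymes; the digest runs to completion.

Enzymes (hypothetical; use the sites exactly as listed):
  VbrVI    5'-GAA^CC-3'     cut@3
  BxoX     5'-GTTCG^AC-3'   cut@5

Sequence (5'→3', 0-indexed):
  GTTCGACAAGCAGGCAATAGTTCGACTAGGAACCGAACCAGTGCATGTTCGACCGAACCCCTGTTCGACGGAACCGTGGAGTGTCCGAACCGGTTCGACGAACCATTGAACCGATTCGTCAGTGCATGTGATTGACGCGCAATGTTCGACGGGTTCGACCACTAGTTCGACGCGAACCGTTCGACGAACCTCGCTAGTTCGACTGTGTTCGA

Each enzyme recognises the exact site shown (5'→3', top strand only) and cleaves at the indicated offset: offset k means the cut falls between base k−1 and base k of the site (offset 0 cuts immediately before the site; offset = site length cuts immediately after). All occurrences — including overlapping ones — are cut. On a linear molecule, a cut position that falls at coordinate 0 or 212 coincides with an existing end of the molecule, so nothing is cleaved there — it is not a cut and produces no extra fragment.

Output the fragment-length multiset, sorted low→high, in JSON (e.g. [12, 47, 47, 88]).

Scan for sites:
  VbrVI (GAACC, off=3): starts [29, 34, 54, 70, 86, 99, 107, 173, 185] → cuts [32, 37, 57, 73, 89, 102, 110, 176, 188]
  BxoX (GTTCGAC, off=5): starts [0, 19, 46, 62, 92, 143, 152, 164, 178, 196] → cuts [5, 24, 51, 67, 97, 148, 157, 169, 183, 201]

All cut coordinates (distinct, sorted): [5, 24, 32, 37, 51, 57, 67, 73, 89, 97, 102, 110, 148, 157, 169, 176, 183, 188, 201]

Fragments:
  [0,5): 5 bp
  [5,24): 19 bp
  [24,32): 8 bp
  [32,37): 5 bp
  [37,51): 14 bp
  [51,57): 6 bp
  [57,67): 10 bp
  [67,73): 6 bp
  [73,89): 16 bp
  [89,97): 8 bp
  [97,102): 5 bp
  [102,110): 8 bp
  [110,148): 38 bp
  [148,157): 9 bp
  [157,169): 12 bp
  [169,176): 7 bp
  [176,183): 7 bp
  [183,188): 5 bp
  [188,201): 13 bp
  [201,212): 11 bp

[5,5,5,5,6,6,7,7,8,8,8,9,10,11,12,13,14,16,19,38]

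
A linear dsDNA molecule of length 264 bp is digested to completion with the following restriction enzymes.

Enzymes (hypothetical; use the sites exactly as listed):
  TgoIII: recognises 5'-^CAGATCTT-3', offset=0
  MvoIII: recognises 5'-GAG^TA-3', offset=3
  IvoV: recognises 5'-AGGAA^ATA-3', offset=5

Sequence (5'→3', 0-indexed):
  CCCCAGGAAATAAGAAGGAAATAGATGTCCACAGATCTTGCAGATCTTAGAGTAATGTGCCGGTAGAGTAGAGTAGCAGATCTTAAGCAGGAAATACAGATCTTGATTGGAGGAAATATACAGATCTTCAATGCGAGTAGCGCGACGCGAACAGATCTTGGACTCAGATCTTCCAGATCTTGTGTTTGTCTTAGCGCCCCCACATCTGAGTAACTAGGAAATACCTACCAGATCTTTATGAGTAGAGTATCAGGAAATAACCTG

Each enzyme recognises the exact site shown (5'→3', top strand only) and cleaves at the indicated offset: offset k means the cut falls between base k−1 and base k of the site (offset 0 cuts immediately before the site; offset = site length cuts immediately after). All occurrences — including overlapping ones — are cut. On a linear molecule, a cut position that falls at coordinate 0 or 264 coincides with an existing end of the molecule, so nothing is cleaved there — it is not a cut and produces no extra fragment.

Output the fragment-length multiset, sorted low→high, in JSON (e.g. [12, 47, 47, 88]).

[3,3,5,5,5,8,8,9,9,9,9,10,11,11,12,13,14,14,16,17,17,19,37]

Site scan:
  TgoIII (CAGATCTT, off=0): starts [31, 40, 76, 96, 120, 151, 164, 173, 228] → cuts [31, 40, 76, 96, 120, 151, 164, 173, 228]
  MvoIII (GAGTA, off=3): starts [49, 65, 70, 134, 207, 239, 244] → cuts [52, 68, 73, 137, 210, 242, 247]
  IvoV (AGGAAATA, off=5): starts [4, 15, 88, 110, 215, 251] → cuts [9, 20, 93, 115, 220, 256]

All cut coordinates (distinct, sorted): [9, 20, 31, 40, 52, 68, 73, 76, 93, 96, 115, 120, 137, 151, 164, 173, 210, 220, 228, 242, 247, 256]

Fragment lengths:
  [0,9): 9 bp
  [9,20): 11 bp
  [20,31): 11 bp
  [31,40): 9 bp
  [40,52): 12 bp
  [52,68): 16 bp
  [68,73): 5 bp
  [73,76): 3 bp
  [76,93): 17 bp
  [93,96): 3 bp
  [96,115): 19 bp
  [115,120): 5 bp
  [120,137): 17 bp
  [137,151): 14 bp
  [151,164): 13 bp
  [164,173): 9 bp
  [173,210): 37 bp
  [210,220): 10 bp
  [220,228): 8 bp
  [228,242): 14 bp
  [242,247): 5 bp
  [247,256): 9 bp
  [256,264): 8 bp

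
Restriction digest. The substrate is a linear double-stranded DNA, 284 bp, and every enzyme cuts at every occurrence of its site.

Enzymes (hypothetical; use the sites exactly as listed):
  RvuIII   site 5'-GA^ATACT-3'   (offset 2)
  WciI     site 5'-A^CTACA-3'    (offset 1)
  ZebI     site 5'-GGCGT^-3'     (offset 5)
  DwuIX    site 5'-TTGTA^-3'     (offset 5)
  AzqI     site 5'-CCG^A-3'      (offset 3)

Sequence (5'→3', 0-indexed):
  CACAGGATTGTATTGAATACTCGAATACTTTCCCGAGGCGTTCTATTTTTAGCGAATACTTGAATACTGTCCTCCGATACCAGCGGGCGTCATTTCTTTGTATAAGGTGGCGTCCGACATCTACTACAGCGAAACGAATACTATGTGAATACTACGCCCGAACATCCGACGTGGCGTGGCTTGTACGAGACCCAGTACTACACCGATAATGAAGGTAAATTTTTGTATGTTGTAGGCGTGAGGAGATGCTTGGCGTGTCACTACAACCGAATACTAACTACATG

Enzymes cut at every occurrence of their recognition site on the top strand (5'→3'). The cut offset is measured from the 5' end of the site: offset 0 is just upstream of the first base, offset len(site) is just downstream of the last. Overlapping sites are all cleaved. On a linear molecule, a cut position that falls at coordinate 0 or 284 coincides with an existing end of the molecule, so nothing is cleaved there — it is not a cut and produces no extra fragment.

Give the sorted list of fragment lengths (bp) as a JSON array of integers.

[1,3,4,4,5,6,7,7,7,7,8,8,8,8,8,9,9,11,11,11,12,12,12,12,13,14,14,14,17,22]

Site scan:
  RvuIII (GAATACT, off=2): starts [14, 22, 53, 61, 135, 146, 268] → cuts [16, 24, 55, 63, 137, 148, 270]
  WciI (ACTACA, off=1): starts [122, 196, 259, 276] → cuts [123, 197, 260, 277]
  ZebI (GGCGT, off=5): starts [36, 85, 108, 172, 234, 251] → cuts [41, 90, 113, 177, 239, 256]
  DwuIX (TTGTA, off=5): starts [7, 97, 180, 222, 229] → cuts [12, 102, 185, 227, 234]
  AzqI (CCGA, off=3): starts [32, 73, 113, 157, 165, 202, 266] → cuts [35, 76, 116, 160, 168, 205, 269]

Pooled cuts: [12, 16, 24, 35, 41, 55, 63, 76, 90, 102, 113, 116, 123, 137, 148, 160, 168, 177, 185, 197, 205, 227, 234, 239, 256, 260, 269, 270, 277]

Fragment lengths:
  [0,12): 12 bp
  [12,16): 4 bp
  [16,24): 8 bp
  [24,35): 11 bp
  [35,41): 6 bp
  [41,55): 14 bp
  [55,63): 8 bp
  [63,76): 13 bp
  [76,90): 14 bp
  [90,102): 12 bp
  [102,113): 11 bp
  [113,116): 3 bp
  [116,123): 7 bp
  [123,137): 14 bp
  [137,148): 11 bp
  [148,160): 12 bp
  [160,168): 8 bp
  [168,177): 9 bp
  [177,185): 8 bp
  [185,197): 12 bp
  [197,205): 8 bp
  [205,227): 22 bp
  [227,234): 7 bp
  [234,239): 5 bp
  [239,256): 17 bp
  [256,260): 4 bp
  [260,269): 9 bp
  [269,270): 1 bp
  [270,277): 7 bp
  [277,284): 7 bp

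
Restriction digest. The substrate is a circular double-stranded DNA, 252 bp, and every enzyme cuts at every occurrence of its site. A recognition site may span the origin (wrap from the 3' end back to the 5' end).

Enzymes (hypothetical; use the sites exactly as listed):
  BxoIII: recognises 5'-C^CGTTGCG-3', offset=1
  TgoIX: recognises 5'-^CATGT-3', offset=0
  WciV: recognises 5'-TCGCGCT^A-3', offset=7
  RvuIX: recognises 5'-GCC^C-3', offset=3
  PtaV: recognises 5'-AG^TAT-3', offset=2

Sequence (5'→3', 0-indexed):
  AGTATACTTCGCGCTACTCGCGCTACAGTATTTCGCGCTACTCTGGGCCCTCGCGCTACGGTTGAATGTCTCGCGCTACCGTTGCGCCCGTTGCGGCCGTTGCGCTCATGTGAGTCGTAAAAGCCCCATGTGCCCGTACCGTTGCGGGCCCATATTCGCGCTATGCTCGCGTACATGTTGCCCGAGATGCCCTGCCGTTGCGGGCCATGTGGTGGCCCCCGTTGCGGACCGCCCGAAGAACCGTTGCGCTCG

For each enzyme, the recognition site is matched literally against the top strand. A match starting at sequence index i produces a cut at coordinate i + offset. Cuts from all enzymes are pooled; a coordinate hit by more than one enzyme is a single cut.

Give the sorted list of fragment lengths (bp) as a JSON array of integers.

[1,2,2,4,4,5,8,8,8,9,9,9,9,9,9,10,10,11,11,11,12,12,13,13,14,19,20]

Site scan:
  BxoIII (CCGTTGCG, off=1): starts [78, 87, 96, 138, 194, 218, 240] → cuts [79, 88, 97, 139, 195, 219, 241]
  TgoIX (CATGT, off=0): starts [106, 126, 173, 205] → cuts [106, 126, 173, 205]
  WciV (TCGCGCTA, off=7): starts [8, 17, 32, 50, 70, 155] → cuts [15, 24, 39, 57, 77, 162]
  RvuIX (GCCC, off=3): starts [46, 85, 122, 131, 147, 179, 188, 214, 230] → cuts [49, 88, 125, 134, 150, 182, 191, 217, 233]
  PtaV (AGTAT, off=2): starts [0, 26] → cuts [2, 28]

All cut coordinates (distinct, sorted): [2, 15, 24, 28, 39, 49, 57, 77, 79, 88, 97, 106, 125, 126, 134, 139, 150, 162, 173, 182, 191, 195, 205, 217, 219, 233, 241]

Fragment lengths:
  2→15: 13 bp
  15→24: 9 bp
  24→28: 4 bp
  28→39: 11 bp
  39→49: 10 bp
  49→57: 8 bp
  57→77: 20 bp
  77→79: 2 bp
  79→88: 9 bp
  88→97: 9 bp
  97→106: 9 bp
  106→125: 19 bp
  125→126: 1 bp
  126→134: 8 bp
  134→139: 5 bp
  139→150: 11 bp
  150→162: 12 bp
  162→173: 11 bp
  173→182: 9 bp
  182→191: 9 bp
  191→195: 4 bp
  195→205: 10 bp
  205→217: 12 bp
  217→219: 2 bp
  219→233: 14 bp
  233→241: 8 bp
  241→2 (wrap): 252-241+2 = 13 bp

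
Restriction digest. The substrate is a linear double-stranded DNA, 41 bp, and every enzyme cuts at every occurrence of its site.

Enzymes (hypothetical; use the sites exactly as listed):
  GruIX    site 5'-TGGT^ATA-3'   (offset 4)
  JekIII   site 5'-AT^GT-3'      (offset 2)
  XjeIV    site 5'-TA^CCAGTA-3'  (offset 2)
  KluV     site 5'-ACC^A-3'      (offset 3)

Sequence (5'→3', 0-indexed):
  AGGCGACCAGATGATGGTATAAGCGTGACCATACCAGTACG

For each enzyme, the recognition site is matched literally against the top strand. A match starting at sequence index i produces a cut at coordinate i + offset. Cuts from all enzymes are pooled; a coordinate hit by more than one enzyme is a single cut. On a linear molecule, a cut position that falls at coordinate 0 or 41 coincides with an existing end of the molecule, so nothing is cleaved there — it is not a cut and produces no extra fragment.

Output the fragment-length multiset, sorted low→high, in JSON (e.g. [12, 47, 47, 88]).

[2,3,6,8,10,12]

Per-enzyme occurrences:
  GruIX (TGGTATA, off=4): starts [14] → cuts [18]
  JekIII (ATGT, off=2): no sites
  XjeIV (TACCAGTA, off=2): starts [31] → cuts [33]
  KluV (ACCA, off=3): starts [5, 27, 32] → cuts [8, 30, 35]

Pooled cuts: [8, 18, 30, 33, 35]

Fragment lengths:
  [0,8): 8 bp
  [8,18): 10 bp
  [18,30): 12 bp
  [30,33): 3 bp
  [33,35): 2 bp
  [35,41): 6 bp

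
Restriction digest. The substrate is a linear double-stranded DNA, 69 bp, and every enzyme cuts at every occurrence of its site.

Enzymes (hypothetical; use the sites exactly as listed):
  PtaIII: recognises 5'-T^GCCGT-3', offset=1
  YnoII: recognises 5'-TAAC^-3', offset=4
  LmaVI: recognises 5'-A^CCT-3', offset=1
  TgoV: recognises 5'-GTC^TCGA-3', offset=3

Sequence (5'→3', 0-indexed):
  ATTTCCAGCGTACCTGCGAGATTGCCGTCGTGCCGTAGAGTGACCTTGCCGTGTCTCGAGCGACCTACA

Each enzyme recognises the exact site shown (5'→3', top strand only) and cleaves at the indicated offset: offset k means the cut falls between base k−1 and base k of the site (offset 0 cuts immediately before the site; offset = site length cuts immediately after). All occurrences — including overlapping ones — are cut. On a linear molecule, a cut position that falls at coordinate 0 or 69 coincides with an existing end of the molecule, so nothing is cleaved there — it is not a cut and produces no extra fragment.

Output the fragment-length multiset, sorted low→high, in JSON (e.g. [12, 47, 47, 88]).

[4,6,8,8,8,11,12,12]

Per-enzyme occurrences:
  PtaIII (TGCCGT, off=1): starts [22, 30, 46] → cuts [23, 31, 47]
  YnoII (TAAC, off=4): no sites
  LmaVI (ACCT, off=1): starts [11, 42, 62] → cuts [12, 43, 63]
  TgoV (GTCTCGA, off=3): starts [52] → cuts [55]

All cut coordinates (distinct, sorted): [12, 23, 31, 43, 47, 55, 63]

Fragment lengths:
  [0,12): 12 bp
  [12,23): 11 bp
  [23,31): 8 bp
  [31,43): 12 bp
  [43,47): 4 bp
  [47,55): 8 bp
  [55,63): 8 bp
  [63,69): 6 bp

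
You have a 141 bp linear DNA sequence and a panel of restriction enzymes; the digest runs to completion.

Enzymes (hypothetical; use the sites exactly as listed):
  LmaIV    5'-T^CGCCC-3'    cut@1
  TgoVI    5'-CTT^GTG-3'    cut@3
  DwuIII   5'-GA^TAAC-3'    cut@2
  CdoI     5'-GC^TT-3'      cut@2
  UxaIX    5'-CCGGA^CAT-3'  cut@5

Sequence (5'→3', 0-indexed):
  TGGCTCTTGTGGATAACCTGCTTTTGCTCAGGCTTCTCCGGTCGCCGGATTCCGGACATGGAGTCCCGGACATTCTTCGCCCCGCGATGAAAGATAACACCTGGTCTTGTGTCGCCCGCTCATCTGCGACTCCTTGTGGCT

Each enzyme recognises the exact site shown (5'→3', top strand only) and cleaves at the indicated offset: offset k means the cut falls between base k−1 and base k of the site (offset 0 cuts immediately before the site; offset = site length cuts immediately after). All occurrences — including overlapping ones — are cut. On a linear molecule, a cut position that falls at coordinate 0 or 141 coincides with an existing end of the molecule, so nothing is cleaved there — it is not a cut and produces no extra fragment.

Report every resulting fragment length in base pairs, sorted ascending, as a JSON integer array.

[4,5,6,7,8,8,12,14,14,17,23,23]

Per-enzyme occurrences:
  LmaIV (TCGCCC, off=1): starts [76, 111] → cuts [77, 112]
  TgoVI (CTTGTG, off=3): starts [5, 105, 132] → cuts [8, 108, 135]
  DwuIII (GATAAC, off=2): starts [11, 92] → cuts [13, 94]
  CdoI (GCTT, off=2): starts [19, 31] → cuts [21, 33]
  UxaIX (CCGGACAT, off=5): starts [51, 65] → cuts [56, 70]

Pooled cuts: [8, 13, 21, 33, 56, 70, 77, 94, 108, 112, 135]

Fragments:
  [0,8): 8 bp
  [8,13): 5 bp
  [13,21): 8 bp
  [21,33): 12 bp
  [33,56): 23 bp
  [56,70): 14 bp
  [70,77): 7 bp
  [77,94): 17 bp
  [94,108): 14 bp
  [108,112): 4 bp
  [112,135): 23 bp
  [135,141): 6 bp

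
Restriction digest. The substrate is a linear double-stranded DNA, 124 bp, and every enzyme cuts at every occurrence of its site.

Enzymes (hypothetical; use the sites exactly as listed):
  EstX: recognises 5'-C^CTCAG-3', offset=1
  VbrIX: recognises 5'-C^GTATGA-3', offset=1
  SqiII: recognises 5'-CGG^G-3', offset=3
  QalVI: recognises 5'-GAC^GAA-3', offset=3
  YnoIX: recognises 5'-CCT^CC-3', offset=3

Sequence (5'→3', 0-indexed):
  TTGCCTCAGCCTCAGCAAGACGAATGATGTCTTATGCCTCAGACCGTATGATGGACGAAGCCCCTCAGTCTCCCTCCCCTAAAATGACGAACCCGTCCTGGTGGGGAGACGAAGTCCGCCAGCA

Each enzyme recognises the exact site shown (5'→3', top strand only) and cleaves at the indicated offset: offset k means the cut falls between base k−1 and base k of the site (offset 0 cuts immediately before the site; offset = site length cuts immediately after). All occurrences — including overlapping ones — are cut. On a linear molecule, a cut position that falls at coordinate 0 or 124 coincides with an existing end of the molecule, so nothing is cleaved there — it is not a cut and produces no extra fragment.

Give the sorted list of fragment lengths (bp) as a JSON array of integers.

Scan for sites:
  EstX CCTCAG/1: at [3, 9, 36, 62] ⇒ [4, 10, 37, 63]
  VbrIX CGTATGA/1: at [44] ⇒ [45]
  SqiII (CGGG, off=3): no sites
  QalVI GACGAA/3: at [18, 53, 85, 107] ⇒ [21, 56, 88, 110]
  YnoIX CCTCC/3: at [72] ⇒ [75]

Pooled cuts: [4, 10, 21, 37, 45, 56, 63, 75, 88, 110]

Fragment lengths:
  [0,4): 4 bp
  [4,10): 6 bp
  [10,21): 11 bp
  [21,37): 16 bp
  [37,45): 8 bp
  [45,56): 11 bp
  [56,63): 7 bp
  [63,75): 12 bp
  [75,88): 13 bp
  [88,110): 22 bp
  [110,124): 14 bp

[4,6,7,8,11,11,12,13,14,16,22]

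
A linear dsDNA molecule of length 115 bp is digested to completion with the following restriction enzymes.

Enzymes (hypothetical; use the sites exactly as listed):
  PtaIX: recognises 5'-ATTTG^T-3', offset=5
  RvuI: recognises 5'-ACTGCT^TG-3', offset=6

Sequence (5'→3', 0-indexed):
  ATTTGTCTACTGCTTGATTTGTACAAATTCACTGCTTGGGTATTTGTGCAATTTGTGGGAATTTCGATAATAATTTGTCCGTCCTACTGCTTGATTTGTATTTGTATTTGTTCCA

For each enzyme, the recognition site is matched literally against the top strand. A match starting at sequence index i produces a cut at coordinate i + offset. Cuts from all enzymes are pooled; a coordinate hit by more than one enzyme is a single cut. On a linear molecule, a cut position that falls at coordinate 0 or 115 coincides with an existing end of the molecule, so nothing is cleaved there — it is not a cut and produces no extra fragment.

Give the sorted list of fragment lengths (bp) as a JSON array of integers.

Site scan:
  PtaIX (ATTTGT, off=5): starts [0, 16, 41, 50, 72, 93, 99, 105] → cuts [5, 21, 46, 55, 77, 98, 104, 110]
  RvuI (ACTGCTTG, off=6): starts [8, 30, 85] → cuts [14, 36, 91]

All cut coordinates (distinct, sorted): [5, 14, 21, 36, 46, 55, 77, 91, 98, 104, 110]

Fragments:
  [0,5): 5 bp
  [5,14): 9 bp
  [14,21): 7 bp
  [21,36): 15 bp
  [36,46): 10 bp
  [46,55): 9 bp
  [55,77): 22 bp
  [77,91): 14 bp
  [91,98): 7 bp
  [98,104): 6 bp
  [104,110): 6 bp
  [110,115): 5 bp

[5,5,6,6,7,7,9,9,10,14,15,22]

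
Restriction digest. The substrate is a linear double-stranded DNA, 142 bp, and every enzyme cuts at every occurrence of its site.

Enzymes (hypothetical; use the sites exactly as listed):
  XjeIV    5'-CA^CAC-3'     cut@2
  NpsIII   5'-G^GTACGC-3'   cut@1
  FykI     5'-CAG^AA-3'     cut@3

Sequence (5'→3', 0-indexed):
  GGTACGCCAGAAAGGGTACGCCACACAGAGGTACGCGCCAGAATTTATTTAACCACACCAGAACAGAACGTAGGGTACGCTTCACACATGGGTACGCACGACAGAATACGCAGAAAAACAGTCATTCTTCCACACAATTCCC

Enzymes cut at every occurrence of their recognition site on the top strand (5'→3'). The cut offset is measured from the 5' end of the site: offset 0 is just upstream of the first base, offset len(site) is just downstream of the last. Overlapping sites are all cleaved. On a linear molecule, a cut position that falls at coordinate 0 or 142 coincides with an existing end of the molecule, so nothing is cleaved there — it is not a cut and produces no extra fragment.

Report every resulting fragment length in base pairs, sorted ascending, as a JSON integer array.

Per-enzyme occurrences:
  XjeIV CACAC/2: at [21, 53, 82, 130] ⇒ [23, 55, 84, 132]
  NpsIII GGTACGC/1: at [0, 14, 29, 73, 90] ⇒ [1, 15, 30, 74, 91]
  FykI CAGAA/3: at [7, 38, 58, 63, 101, 110] ⇒ [10, 41, 61, 66, 104, 113]

All cut coordinates (distinct, sorted): [1, 10, 15, 23, 30, 41, 55, 61, 66, 74, 84, 91, 104, 113, 132]

Fragment lengths:
  [0,1): 1 bp
  [1,10): 9 bp
  [10,15): 5 bp
  [15,23): 8 bp
  [23,30): 7 bp
  [30,41): 11 bp
  [41,55): 14 bp
  [55,61): 6 bp
  [61,66): 5 bp
  [66,74): 8 bp
  [74,84): 10 bp
  [84,91): 7 bp
  [91,104): 13 bp
  [104,113): 9 bp
  [113,132): 19 bp
  [132,142): 10 bp

[1,5,5,6,7,7,8,8,9,9,10,10,11,13,14,19]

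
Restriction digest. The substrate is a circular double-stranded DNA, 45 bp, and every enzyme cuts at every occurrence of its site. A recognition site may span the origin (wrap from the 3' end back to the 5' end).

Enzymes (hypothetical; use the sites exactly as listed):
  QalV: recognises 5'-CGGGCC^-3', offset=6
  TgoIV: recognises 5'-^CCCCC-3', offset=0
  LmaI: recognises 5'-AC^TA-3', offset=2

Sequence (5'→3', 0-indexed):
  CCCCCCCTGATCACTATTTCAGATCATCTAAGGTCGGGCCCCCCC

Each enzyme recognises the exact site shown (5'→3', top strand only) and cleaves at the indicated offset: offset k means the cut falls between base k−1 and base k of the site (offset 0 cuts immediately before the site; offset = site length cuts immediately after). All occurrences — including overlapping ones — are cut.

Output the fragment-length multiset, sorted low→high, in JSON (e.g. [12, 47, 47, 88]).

[1,1,1,1,1,1,1,1,1,12,24]

Scan for sites:
  QalV (CGGGCC, off=6): starts [34] → cuts [40]
  TgoIV (CCCCC, off=0): starts [0, 1, 2, 38, 39, 40, 41, 42, 43, 44] → cuts [0, 1, 2, 38, 39, 40, 41, 42, 43, 44]
  LmaI (ACTA, off=2): starts [12] → cuts [14]

Pooled cuts: [0, 1, 2, 14, 38, 39, 40, 41, 42, 43, 44]

Fragments:
  0→1: 1 bp
  1→2: 1 bp
  2→14: 12 bp
  14→38: 24 bp
  38→39: 1 bp
  39→40: 1 bp
  40→41: 1 bp
  41→42: 1 bp
  42→43: 1 bp
  43→44: 1 bp
  44→0 (wrap): 45-44+0 = 1 bp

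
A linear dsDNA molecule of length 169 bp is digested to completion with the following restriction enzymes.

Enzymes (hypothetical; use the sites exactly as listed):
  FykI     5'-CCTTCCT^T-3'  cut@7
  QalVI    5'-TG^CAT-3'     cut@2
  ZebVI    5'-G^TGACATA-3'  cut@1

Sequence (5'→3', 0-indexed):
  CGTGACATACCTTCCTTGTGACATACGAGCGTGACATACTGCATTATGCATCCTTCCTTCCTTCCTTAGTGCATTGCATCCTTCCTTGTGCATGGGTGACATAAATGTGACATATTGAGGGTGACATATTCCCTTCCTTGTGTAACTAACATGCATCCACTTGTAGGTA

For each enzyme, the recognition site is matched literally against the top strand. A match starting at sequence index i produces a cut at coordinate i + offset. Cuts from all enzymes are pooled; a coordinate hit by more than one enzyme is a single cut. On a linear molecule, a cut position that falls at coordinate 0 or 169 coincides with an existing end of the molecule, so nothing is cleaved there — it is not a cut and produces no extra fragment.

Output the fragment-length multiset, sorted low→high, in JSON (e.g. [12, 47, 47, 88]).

Scan for sites:
  FykI (CCTTCCTT, off=7): starts [9, 51, 55, 59, 79, 131] → cuts [16, 58, 62, 66, 86, 138]
  QalVI (TGCAT, off=2): starts [39, 46, 69, 74, 88, 151] → cuts [41, 48, 71, 76, 90, 153]
  ZebVI (GTGACATA, off=1): starts [1, 17, 30, 95, 106, 120] → cuts [2, 18, 31, 96, 107, 121]

All cut coordinates (distinct, sorted): [2, 16, 18, 31, 41, 48, 58, 62, 66, 71, 76, 86, 90, 96, 107, 121, 138, 153]

Fragment lengths:
  [0,2): 2 bp
  [2,16): 14 bp
  [16,18): 2 bp
  [18,31): 13 bp
  [31,41): 10 bp
  [41,48): 7 bp
  [48,58): 10 bp
  [58,62): 4 bp
  [62,66): 4 bp
  [66,71): 5 bp
  [71,76): 5 bp
  [76,86): 10 bp
  [86,90): 4 bp
  [90,96): 6 bp
  [96,107): 11 bp
  [107,121): 14 bp
  [121,138): 17 bp
  [138,153): 15 bp
  [153,169): 16 bp

[2,2,4,4,4,5,5,6,7,10,10,10,11,13,14,14,15,16,17]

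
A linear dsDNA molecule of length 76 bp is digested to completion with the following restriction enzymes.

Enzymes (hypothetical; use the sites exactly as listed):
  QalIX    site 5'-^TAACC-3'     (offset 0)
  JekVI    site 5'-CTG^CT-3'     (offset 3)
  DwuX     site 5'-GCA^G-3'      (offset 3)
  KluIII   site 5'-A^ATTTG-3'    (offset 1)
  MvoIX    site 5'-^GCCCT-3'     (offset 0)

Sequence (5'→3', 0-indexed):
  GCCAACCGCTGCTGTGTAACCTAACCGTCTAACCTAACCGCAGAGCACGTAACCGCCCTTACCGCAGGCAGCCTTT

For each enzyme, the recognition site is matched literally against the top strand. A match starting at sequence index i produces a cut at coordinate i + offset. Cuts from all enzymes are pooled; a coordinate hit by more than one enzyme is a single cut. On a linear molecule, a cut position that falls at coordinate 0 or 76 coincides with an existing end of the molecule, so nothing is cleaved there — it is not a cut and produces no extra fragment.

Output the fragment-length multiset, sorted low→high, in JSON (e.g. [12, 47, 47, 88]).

[4,5,5,5,5,6,7,8,8,11,12]

Site scan:
  QalIX (TAACC, off=0): starts [16, 21, 29, 34, 49] → cuts [16, 21, 29, 34, 49]
  JekVI (CTGCT, off=3): starts [8] → cuts [11]
  DwuX (GCAG, off=3): starts [39, 63, 67] → cuts [42, 66, 70]
  KluIII (AATTTG, off=1): no sites
  MvoIX (GCCCT, off=0): starts [54] → cuts [54]

Pooled cuts: [11, 16, 21, 29, 34, 42, 49, 54, 66, 70]

Fragment lengths:
  [0,11): 11 bp
  [11,16): 5 bp
  [16,21): 5 bp
  [21,29): 8 bp
  [29,34): 5 bp
  [34,42): 8 bp
  [42,49): 7 bp
  [49,54): 5 bp
  [54,66): 12 bp
  [66,70): 4 bp
  [70,76): 6 bp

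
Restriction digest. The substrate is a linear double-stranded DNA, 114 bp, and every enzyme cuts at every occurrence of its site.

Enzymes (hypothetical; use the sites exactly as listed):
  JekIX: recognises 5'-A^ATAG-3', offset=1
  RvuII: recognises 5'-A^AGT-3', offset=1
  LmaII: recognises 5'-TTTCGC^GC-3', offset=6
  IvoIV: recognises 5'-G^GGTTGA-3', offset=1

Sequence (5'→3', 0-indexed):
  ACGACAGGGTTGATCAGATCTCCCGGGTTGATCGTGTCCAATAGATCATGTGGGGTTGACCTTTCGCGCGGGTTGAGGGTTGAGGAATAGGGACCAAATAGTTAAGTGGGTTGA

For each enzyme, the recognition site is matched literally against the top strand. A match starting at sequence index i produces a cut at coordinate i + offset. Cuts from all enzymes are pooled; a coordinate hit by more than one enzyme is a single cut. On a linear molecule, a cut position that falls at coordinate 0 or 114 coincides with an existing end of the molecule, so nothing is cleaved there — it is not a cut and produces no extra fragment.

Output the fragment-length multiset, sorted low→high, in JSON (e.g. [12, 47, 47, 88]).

[3,4,6,7,7,7,9,11,13,14,15,18]

Site scan:
  JekIX AATAG/1: at [39, 85, 96] ⇒ [40, 86, 97]
  RvuII AAGT/1: at [103] ⇒ [104]
  LmaII TTTCGCGC/6: at [61] ⇒ [67]
  IvoIV GGGTTGA/1: at [6, 24, 52, 69, 76, 107] ⇒ [7, 25, 53, 70, 77, 108]

Pooled cuts: [7, 25, 40, 53, 67, 70, 77, 86, 97, 104, 108]

Fragment lengths:
  [0,7): 7 bp
  [7,25): 18 bp
  [25,40): 15 bp
  [40,53): 13 bp
  [53,67): 14 bp
  [67,70): 3 bp
  [70,77): 7 bp
  [77,86): 9 bp
  [86,97): 11 bp
  [97,104): 7 bp
  [104,108): 4 bp
  [108,114): 6 bp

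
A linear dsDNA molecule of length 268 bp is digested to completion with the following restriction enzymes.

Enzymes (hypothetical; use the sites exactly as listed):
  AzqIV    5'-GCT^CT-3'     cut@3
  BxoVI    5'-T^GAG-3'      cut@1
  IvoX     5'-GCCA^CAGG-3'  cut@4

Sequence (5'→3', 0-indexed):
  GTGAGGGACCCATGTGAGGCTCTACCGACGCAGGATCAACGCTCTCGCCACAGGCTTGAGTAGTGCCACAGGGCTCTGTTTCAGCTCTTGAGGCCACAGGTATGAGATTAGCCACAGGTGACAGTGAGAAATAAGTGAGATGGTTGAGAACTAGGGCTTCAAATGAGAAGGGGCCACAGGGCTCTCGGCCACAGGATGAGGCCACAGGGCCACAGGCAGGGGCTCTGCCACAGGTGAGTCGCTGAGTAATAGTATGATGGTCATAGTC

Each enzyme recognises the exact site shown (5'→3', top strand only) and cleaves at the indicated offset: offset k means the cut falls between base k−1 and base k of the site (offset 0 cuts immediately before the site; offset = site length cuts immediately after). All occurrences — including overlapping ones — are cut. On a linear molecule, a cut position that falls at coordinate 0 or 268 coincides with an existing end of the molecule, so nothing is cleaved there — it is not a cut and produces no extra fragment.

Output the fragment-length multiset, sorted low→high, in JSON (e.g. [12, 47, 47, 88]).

[2,3,5,6,6,6,7,7,7,7,7,7,7,8,8,8,9,11,11,11,11,11,12,12,13,19,22,25]

Per-enzyme occurrences:
  AzqIV GCTCT/3: at [18, 40, 72, 83, 180, 221] ⇒ [21, 43, 75, 86, 183, 224]
  BxoVI TGAG/1: at [1, 14, 56, 88, 102, 124, 135, 144, 163, 196, 234, 242] ⇒ [2, 15, 57, 89, 103, 125, 136, 145, 164, 197, 235, 243]
  IvoX GCCACAGG/4: at [46, 64, 92, 110, 172, 187, 200, 208, 226] ⇒ [50, 68, 96, 114, 176, 191, 204, 212, 230]

Pooled cuts: [2, 15, 21, 43, 50, 57, 68, 75, 86, 89, 96, 103, 114, 125, 136, 145, 164, 176, 183, 191, 197, 204, 212, 224, 230, 235, 243]

Fragments:
  [0,2): 2 bp
  [2,15): 13 bp
  [15,21): 6 bp
  [21,43): 22 bp
  [43,50): 7 bp
  [50,57): 7 bp
  [57,68): 11 bp
  [68,75): 7 bp
  [75,86): 11 bp
  [86,89): 3 bp
  [89,96): 7 bp
  [96,103): 7 bp
  [103,114): 11 bp
  [114,125): 11 bp
  [125,136): 11 bp
  [136,145): 9 bp
  [145,164): 19 bp
  [164,176): 12 bp
  [176,183): 7 bp
  [183,191): 8 bp
  [191,197): 6 bp
  [197,204): 7 bp
  [204,212): 8 bp
  [212,224): 12 bp
  [224,230): 6 bp
  [230,235): 5 bp
  [235,243): 8 bp
  [243,268): 25 bp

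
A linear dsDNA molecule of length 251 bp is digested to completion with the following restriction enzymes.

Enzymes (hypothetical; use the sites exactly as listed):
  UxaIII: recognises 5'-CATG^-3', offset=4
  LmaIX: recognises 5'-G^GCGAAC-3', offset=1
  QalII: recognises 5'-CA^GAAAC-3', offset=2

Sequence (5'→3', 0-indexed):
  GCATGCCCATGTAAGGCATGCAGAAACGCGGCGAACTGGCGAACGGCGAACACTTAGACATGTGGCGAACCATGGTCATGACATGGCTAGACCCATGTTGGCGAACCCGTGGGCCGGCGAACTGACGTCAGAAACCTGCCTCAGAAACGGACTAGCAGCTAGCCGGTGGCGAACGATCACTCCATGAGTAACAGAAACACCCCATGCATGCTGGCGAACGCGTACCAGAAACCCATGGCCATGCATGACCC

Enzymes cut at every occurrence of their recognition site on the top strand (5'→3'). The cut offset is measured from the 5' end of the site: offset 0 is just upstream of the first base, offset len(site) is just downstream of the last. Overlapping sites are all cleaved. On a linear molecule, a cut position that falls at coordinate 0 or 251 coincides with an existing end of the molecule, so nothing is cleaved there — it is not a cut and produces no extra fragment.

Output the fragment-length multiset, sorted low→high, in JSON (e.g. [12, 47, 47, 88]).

[2,2,3,3,4,4,4,5,5,6,6,6,7,7,8,8,9,10,10,12,13,13,14,14,16,17,18,25]

Per-enzyme occurrences:
  UxaIII CATG/4: at [1, 7, 16, 58, 70, 76, 81, 93, 182, 202, 206, 233, 239, 243] ⇒ [5, 11, 20, 62, 74, 80, 85, 97, 186, 206, 210, 237, 243, 247]
  LmaIX GGCGAAC/1: at [29, 37, 44, 63, 99, 115, 167, 212] ⇒ [30, 38, 45, 64, 100, 116, 168, 213]
  QalII CAGAAAC/2: at [20, 128, 141, 191, 225] ⇒ [22, 130, 143, 193, 227]

All cut coordinates (distinct, sorted): [5, 11, 20, 22, 30, 38, 45, 62, 64, 74, 80, 85, 97, 100, 116, 130, 143, 168, 186, 193, 206, 210, 213, 227, 237, 243, 247]

Fragments:
  [0,5): 5 bp
  [5,11): 6 bp
  [11,20): 9 bp
  [20,22): 2 bp
  [22,30): 8 bp
  [30,38): 8 bp
  [38,45): 7 bp
  [45,62): 17 bp
  [62,64): 2 bp
  [64,74): 10 bp
  [74,80): 6 bp
  [80,85): 5 bp
  [85,97): 12 bp
  [97,100): 3 bp
  [100,116): 16 bp
  [116,130): 14 bp
  [130,143): 13 bp
  [143,168): 25 bp
  [168,186): 18 bp
  [186,193): 7 bp
  [193,206): 13 bp
  [206,210): 4 bp
  [210,213): 3 bp
  [213,227): 14 bp
  [227,237): 10 bp
  [237,243): 6 bp
  [243,247): 4 bp
  [247,251): 4 bp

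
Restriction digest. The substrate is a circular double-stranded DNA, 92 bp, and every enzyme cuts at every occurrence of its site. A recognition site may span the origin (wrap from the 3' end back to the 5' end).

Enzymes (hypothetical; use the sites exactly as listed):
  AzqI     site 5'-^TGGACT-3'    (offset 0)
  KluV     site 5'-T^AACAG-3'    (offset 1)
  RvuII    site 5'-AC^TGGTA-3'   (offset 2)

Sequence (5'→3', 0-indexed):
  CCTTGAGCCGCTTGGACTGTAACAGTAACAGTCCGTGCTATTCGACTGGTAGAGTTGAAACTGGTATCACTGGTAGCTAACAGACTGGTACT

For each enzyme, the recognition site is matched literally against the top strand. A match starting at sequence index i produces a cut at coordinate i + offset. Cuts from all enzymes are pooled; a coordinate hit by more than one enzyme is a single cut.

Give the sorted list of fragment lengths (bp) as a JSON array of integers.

Site scan:
  AzqI (TGGACT, off=0): starts [12] → cuts [12]
  KluV (TAACAG, off=1): starts [19, 25, 77] → cuts [20, 26, 78]
  RvuII (ACTGGTA, off=2): starts [44, 59, 68, 83] → cuts [46, 61, 70, 85]

Pooled cuts: [12, 20, 26, 46, 61, 70, 78, 85]

Fragments:
  12→20: 8 bp
  20→26: 6 bp
  26→46: 20 bp
  46→61: 15 bp
  61→70: 9 bp
  70→78: 8 bp
  78→85: 7 bp
  85→12 (wrap): 92-85+12 = 19 bp

[6,7,8,8,9,15,19,20]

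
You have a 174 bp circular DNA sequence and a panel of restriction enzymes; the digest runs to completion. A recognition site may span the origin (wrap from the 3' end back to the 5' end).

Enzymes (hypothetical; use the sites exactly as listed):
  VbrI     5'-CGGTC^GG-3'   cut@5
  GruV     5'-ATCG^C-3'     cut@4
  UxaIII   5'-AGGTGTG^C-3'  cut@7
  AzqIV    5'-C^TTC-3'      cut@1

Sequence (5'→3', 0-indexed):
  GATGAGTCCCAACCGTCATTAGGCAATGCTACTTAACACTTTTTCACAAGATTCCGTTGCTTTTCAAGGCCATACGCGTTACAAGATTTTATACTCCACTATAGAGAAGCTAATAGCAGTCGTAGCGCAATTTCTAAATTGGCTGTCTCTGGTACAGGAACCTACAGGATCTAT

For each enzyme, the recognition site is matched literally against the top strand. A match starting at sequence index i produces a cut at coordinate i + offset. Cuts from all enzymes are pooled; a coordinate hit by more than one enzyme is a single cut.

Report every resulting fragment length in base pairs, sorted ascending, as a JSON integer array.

[174]

Per-enzyme occurrences:
  VbrI (CGGTCGG, off=5): no sites
  GruV (ATCGC, off=4): no sites
  UxaIII (AGGTGTGC, off=7): no sites
  AzqIV (CTTC, off=1): no sites

Pooled cuts: ∅

Fragment lengths:
  no cuts → one circular fragment of 174 bp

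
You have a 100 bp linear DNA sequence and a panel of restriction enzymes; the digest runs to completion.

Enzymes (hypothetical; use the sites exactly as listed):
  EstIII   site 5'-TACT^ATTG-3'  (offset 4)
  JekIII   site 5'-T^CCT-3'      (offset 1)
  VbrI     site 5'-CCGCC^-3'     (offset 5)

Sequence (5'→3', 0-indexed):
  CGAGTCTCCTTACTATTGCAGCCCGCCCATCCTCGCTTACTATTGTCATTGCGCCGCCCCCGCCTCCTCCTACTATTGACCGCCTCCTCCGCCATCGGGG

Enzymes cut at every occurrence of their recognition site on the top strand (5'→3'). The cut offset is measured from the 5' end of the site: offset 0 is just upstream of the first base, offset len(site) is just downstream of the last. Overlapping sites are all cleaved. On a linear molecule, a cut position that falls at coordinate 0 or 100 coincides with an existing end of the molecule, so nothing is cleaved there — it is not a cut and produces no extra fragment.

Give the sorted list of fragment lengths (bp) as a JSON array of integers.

Scan for sites:
  EstIII (TACTATTG, off=4): starts [10, 37, 70] → cuts [14, 41, 74]
  JekIII (TCCT, off=1): starts [6, 29, 64, 67, 84] → cuts [7, 30, 65, 68, 85]
  VbrI (CCGCC, off=5): starts [22, 53, 59, 79, 88] → cuts [27, 58, 64, 84, 93]

All cut coordinates (distinct, sorted): [7, 14, 27, 30, 41, 58, 64, 65, 68, 74, 84, 85, 93]

Fragments:
  [0,7): 7 bp
  [7,14): 7 bp
  [14,27): 13 bp
  [27,30): 3 bp
  [30,41): 11 bp
  [41,58): 17 bp
  [58,64): 6 bp
  [64,65): 1 bp
  [65,68): 3 bp
  [68,74): 6 bp
  [74,84): 10 bp
  [84,85): 1 bp
  [85,93): 8 bp
  [93,100): 7 bp

[1,1,3,3,6,6,7,7,7,8,10,11,13,17]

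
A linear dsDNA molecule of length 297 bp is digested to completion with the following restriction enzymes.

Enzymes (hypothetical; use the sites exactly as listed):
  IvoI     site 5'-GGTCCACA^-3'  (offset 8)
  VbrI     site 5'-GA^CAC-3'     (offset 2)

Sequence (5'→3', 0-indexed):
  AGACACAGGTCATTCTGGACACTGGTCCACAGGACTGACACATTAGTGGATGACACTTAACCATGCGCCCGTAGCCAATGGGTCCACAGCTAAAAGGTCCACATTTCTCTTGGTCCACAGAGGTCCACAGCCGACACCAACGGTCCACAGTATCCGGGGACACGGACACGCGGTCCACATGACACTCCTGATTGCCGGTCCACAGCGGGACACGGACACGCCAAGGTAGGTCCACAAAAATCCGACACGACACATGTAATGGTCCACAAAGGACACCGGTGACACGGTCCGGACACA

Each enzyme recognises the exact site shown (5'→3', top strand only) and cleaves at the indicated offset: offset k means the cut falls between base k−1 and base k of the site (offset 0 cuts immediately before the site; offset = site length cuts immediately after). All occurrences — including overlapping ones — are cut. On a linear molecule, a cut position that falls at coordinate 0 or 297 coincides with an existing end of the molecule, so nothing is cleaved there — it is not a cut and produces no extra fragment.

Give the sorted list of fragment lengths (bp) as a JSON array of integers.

[3,3,4,5,5,5,6,6,6,7,9,9,10,11,11,12,13,15,15,15,16,16,18,20,22,35]

Per-enzyme occurrences:
  IvoI GGTCCACA/8: at [23, 80, 95, 111, 121, 141, 171, 196, 228, 260] ⇒ [31, 88, 103, 119, 129, 149, 179, 204, 236, 268]
  VbrI GACAC/2: at [1, 17, 36, 51, 132, 158, 164, 180, 208, 214, 243, 248, 271, 280, 291] ⇒ [3, 19, 38, 53, 134, 160, 166, 182, 210, 216, 245, 250, 273, 282, 293]

Pooled cuts: [3, 19, 31, 38, 53, 88, 103, 119, 129, 134, 149, 160, 166, 179, 182, 204, 210, 216, 236, 245, 250, 268, 273, 282, 293]

Fragments:
  [0,3): 3 bp
  [3,19): 16 bp
  [19,31): 12 bp
  [31,38): 7 bp
  [38,53): 15 bp
  [53,88): 35 bp
  [88,103): 15 bp
  [103,119): 16 bp
  [119,129): 10 bp
  [129,134): 5 bp
  [134,149): 15 bp
  [149,160): 11 bp
  [160,166): 6 bp
  [166,179): 13 bp
  [179,182): 3 bp
  [182,204): 22 bp
  [204,210): 6 bp
  [210,216): 6 bp
  [216,236): 20 bp
  [236,245): 9 bp
  [245,250): 5 bp
  [250,268): 18 bp
  [268,273): 5 bp
  [273,282): 9 bp
  [282,293): 11 bp
  [293,297): 4 bp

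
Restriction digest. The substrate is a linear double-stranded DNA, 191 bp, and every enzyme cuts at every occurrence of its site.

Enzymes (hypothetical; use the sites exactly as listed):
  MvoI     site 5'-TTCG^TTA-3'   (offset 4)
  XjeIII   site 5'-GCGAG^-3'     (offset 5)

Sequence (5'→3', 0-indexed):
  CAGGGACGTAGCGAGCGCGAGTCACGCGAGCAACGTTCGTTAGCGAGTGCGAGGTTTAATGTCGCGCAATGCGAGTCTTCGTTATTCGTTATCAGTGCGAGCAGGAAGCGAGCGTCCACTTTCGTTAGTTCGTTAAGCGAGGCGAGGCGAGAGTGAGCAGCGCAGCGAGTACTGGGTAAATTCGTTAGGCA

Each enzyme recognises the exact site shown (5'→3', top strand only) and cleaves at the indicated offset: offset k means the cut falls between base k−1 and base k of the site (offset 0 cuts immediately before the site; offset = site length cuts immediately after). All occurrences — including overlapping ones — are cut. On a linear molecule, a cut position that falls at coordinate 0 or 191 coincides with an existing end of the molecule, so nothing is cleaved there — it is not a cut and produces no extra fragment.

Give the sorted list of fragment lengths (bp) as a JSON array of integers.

Site scan:
  MvoI (TTCGTTA, off=4): starts [35, 77, 84, 120, 128, 180] → cuts [39, 81, 88, 124, 132, 184]
  XjeIII (GCGAG, off=5): starts [10, 16, 25, 42, 48, 70, 96, 107, 136, 141, 146, 164] → cuts [15, 21, 30, 47, 53, 75, 101, 112, 141, 146, 151, 169]

Pooled cuts: [15, 21, 30, 39, 47, 53, 75, 81, 88, 101, 112, 124, 132, 141, 146, 151, 169, 184]

Fragments:
  [0,15): 15 bp
  [15,21): 6 bp
  [21,30): 9 bp
  [30,39): 9 bp
  [39,47): 8 bp
  [47,53): 6 bp
  [53,75): 22 bp
  [75,81): 6 bp
  [81,88): 7 bp
  [88,101): 13 bp
  [101,112): 11 bp
  [112,124): 12 bp
  [124,132): 8 bp
  [132,141): 9 bp
  [141,146): 5 bp
  [146,151): 5 bp
  [151,169): 18 bp
  [169,184): 15 bp
  [184,191): 7 bp

[5,5,6,6,6,7,7,8,8,9,9,9,11,12,13,15,15,18,22]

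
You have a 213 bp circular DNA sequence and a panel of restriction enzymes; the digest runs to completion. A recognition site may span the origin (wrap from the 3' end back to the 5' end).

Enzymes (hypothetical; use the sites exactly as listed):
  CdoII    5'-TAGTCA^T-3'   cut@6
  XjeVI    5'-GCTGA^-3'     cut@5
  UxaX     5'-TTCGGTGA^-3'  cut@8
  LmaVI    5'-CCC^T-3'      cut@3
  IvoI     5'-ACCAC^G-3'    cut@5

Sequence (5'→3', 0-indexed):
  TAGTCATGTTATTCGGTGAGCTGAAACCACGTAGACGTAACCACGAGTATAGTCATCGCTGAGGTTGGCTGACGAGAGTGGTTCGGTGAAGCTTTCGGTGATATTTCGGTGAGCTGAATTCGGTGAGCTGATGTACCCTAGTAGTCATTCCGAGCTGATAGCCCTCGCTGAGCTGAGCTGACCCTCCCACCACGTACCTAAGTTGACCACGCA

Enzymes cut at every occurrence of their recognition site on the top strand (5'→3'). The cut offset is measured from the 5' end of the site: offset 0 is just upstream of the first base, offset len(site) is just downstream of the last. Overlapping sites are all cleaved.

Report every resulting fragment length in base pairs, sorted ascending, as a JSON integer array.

[3,5,5,5,5,5,6,6,7,7,7,9,9,9,9,10,11,11,11,12,13,14,17,17]

Scan for sites:
  CdoII (TAGTCAT, off=6): starts [0, 49, 141] → cuts [6, 55, 147]
  XjeVI (GCTGA, off=5): starts [19, 57, 67, 112, 126, 153, 166, 171, 176] → cuts [24, 62, 72, 117, 131, 158, 171, 176, 181]
  UxaX (TTCGGTGA, off=8): starts [11, 81, 93, 104, 118] → cuts [19, 89, 101, 112, 126]
  LmaVI (CCCT, off=3): starts [135, 161, 181] → cuts [138, 164, 184]
  IvoI (ACCACG, off=5): starts [25, 39, 188, 205] → cuts [30, 44, 193, 210]

All cut coordinates (distinct, sorted): [6, 19, 24, 30, 44, 55, 62, 72, 89, 101, 112, 117, 126, 131, 138, 147, 158, 164, 171, 176, 181, 184, 193, 210]

Fragments:
  6→19: 13 bp
  19→24: 5 bp
  24→30: 6 bp
  30→44: 14 bp
  44→55: 11 bp
  55→62: 7 bp
  62→72: 10 bp
  72→89: 17 bp
  89→101: 12 bp
  101→112: 11 bp
  112→117: 5 bp
  117→126: 9 bp
  126→131: 5 bp
  131→138: 7 bp
  138→147: 9 bp
  147→158: 11 bp
  158→164: 6 bp
  164→171: 7 bp
  171→176: 5 bp
  176→181: 5 bp
  181→184: 3 bp
  184→193: 9 bp
  193→210: 17 bp
  210→6 (wrap): 213-210+6 = 9 bp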